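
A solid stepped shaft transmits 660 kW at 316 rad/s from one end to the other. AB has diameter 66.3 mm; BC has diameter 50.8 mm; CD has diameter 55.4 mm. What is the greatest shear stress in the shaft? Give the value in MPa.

ω = 316 rad/s, so T = P/ω = 660×10³ / 316.0 = 2089 N·m.
Under the same torque, τ_max = 16T/(πd³) is largest where d is smallest — segment BC (d = 50.8 mm).
τ_max = 16·2089/(π·(0.0508)³) = 8.114×10^7 Pa.

81.1 MPa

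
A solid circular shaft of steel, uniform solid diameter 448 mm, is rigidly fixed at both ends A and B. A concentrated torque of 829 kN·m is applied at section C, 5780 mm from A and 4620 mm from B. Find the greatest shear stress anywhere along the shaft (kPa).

With uniform GJ and both ends fixed, compatibility θ_AC = θ_CB gives T_A·a = T_B·b, together with T_A + T_B = T₀.
T_A = T₀·b/(a+b) = 829000·4620/10400 = 368300 N·m; T_B = 460700 N·m.
τ in each portion: τ_AC = 2.09×10^7 Pa, τ_CB = 2.61×10^7 Pa; maximum is in CB.
τ_max = T_CB·r/J = 460700·0.224/3.95×10^-3 = 2.610×10^7 Pa.

26100 kPa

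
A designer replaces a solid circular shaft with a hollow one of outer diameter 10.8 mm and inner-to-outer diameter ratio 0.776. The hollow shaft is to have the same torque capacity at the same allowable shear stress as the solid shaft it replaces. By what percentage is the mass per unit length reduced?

Equal τ_max and T ⇒ the solid shaft needs d_s³ = d_o³(1−k⁴), so d_s = 10.8·(1−0.776⁴)^(1/3) = 9.294 mm.
Area ratio A_h/A_s = d_o²(1−k²)/d_s² = (1−k²)/(1−k⁴)^(2/3) = 0.5371.
Mass saving = 1 − 0.5371 = 46.3 %.

46.3 %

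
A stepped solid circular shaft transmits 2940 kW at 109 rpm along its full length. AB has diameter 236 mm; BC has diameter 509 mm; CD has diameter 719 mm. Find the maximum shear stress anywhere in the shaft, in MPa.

99.8 MPa

ω = 2π·109/60 = 11.41 rad/s, so T = P/ω = 2940×10³ / 11.41 = 257600 N·m.
Under the same torque, τ_max = 16T/(πd³) is largest where d is smallest — segment AB (d = 236 mm).
τ_max = 16·257600/(π·(0.236)³) = 9.980×10^7 Pa.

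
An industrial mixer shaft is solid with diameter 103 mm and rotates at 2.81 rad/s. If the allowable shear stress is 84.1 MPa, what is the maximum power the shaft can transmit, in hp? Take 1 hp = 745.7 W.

68.0 hp

J = πd⁴/32 = π(0.103)⁴/32 = 1.105×10^-5 m⁴.
T_max = τ_allow·J/r = 8.41×10^7 × 1.105×10^-5 / 0.0515 = 18040 N·m.
ω = 2.81 rad/s, so P_max = T_max·ω = 5.070×10^4 W.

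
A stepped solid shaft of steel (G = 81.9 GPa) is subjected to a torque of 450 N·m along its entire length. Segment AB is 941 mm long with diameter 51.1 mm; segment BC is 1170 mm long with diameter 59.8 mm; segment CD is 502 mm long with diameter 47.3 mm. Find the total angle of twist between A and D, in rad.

0.0185 rad

J_AB = π(0.0511)⁴/32 = 6.69×10^-7 m⁴; J_BC = π(0.0598)⁴/32 = 1.26×10^-6 m⁴; J_CD = π(0.0473)⁴/32 = 4.91×10^-7 m⁴.
θ = (T/G)·Σ L_i/J_i = (450.0/81.9×10⁹)·(0.941/6.69×10^-7 + 1.17/1.26×10^-6 + 0.502/4.91×10^-7) = 0.01846 rad.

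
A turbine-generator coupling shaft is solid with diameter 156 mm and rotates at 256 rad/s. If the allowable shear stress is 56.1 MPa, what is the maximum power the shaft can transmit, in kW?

10700 kW

J = πd⁴/32 = π(0.156)⁴/32 = 5.814×10^-5 m⁴.
T_max = τ_allow·J/r = 5.61×10^7 × 5.814×10^-5 / 0.0780 = 41820 N·m.
ω = 256 rad/s, so P_max = T_max·ω = 1.071×10^7 W.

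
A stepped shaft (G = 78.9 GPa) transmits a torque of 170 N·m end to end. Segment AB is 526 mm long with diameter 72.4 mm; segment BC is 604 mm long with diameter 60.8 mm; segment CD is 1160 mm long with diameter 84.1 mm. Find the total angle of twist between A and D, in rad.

0.00190 rad

J_AB = π(0.0724)⁴/32 = 2.70×10^-6 m⁴; J_BC = π(0.0608)⁴/32 = 1.34×10^-6 m⁴; J_CD = π(0.0841)⁴/32 = 4.91×10^-6 m⁴.
θ = (T/G)·Σ L_i/J_i = (170.0/78.9×10⁹)·(0.526/2.70×10^-6 + 0.604/1.34×10^-6 + 1.16/4.91×10^-6) = 1.899×10^-3 rad.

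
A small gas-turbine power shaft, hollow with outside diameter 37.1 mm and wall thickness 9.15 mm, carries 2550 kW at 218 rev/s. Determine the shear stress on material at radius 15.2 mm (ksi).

23.6 ksi

ω = 2π·218 = 1370 rad/s, so T = P/ω = 2550×10³ / 1370 = 1862 N·m.
J = π(d_o⁴ − d_i⁴)/32 = π(0.0371⁴ − 0.0188⁴)/32 = 1.737×10^-7 m⁴.
Shear stress varies linearly with radius: τ = T·r/J = 1862 × 0.0152 / 1.737×10^-7 = 1.629×10^8 Pa.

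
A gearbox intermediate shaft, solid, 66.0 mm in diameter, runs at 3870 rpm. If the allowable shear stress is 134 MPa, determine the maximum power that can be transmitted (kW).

J = πd⁴/32 = π(0.0660)⁴/32 = 1.863×10^-6 m⁴.
T_max = τ_allow·J/r = 1.34×10^8 × 1.863×10^-6 / 0.0330 = 7564 N·m.
ω = 2π·3870/60 = 405.3 rad/s, so P_max = T_max·ω = 3.066×10^6 W.

3070 kW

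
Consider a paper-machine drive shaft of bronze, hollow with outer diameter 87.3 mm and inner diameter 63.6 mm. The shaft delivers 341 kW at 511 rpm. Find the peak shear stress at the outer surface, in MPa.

67.9 MPa

ω = 2π·511/60 = 53.51 rad/s, so T = P/ω = 341×10³ / 53.51 = 6372 N·m.
J = π(d_o⁴ − d_i⁴)/32 = π(0.0873⁴ − 0.0636⁴)/32 = 4.096×10^-6 m⁴.
τ_max = T·r/J = 6372 × 0.0437 / 4.096×10^-6 = 6.791×10^7 Pa.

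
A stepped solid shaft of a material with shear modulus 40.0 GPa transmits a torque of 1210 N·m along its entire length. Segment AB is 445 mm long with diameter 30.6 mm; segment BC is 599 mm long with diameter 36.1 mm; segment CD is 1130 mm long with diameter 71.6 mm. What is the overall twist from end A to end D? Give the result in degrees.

15.9°

J_AB = π(0.0306)⁴/32 = 8.61×10^-8 m⁴; J_BC = π(0.0361)⁴/32 = 1.67×10^-7 m⁴; J_CD = π(0.0716)⁴/32 = 2.58×10^-6 m⁴.
θ = (T/G)·Σ L_i/J_i = (1210/40.0×10⁹)·(0.445/8.61×10^-8 + 0.599/1.67×10^-7 + 1.13/2.58×10^-6) = 0.2783 rad.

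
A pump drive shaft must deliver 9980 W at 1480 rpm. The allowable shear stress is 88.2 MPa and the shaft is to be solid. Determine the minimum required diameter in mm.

15.5 mm

ω = 2π·1480/60 = 155.0 rad/s, so T = P/ω = 9980 / 155.0 = 64.39 N·m.
For a solid shaft τ_max = 16T/(πd³), so d = (16T/(π τ_allow))^(1/3) = (16·64.39/(π·8.82×10^7))^(1/3) = 0.01549 m.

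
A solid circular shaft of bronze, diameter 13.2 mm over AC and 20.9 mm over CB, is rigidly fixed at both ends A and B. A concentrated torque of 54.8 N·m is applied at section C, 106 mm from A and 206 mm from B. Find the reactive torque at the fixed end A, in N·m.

Compatibility: T_A·a/J_AC = T_B·b/J_CB with T_A + T_B = T₀.
J_AC = 2.98×10^-9 m⁴, J_CB = 1.87×10^-8 m⁴, so T_A = T₀·(J_AC/a)/((J_AC/a)+(J_CB/b)) = 12.94 N·m, T_B = 41.86 N·m.

12.9 N·m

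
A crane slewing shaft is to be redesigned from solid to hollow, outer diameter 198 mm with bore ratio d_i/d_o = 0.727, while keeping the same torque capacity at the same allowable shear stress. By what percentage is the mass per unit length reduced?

41.3 %

Equal τ_max and T ⇒ the solid shaft needs d_s³ = d_o³(1−k⁴), so d_s = 198·(1−0.727⁴)^(1/3) = 177.5 mm.
Area ratio A_h/A_s = d_o²(1−k²)/d_s² = (1−k²)/(1−k⁴)^(2/3) = 0.5865.
Mass saving = 1 − 0.5865 = 41.3 %.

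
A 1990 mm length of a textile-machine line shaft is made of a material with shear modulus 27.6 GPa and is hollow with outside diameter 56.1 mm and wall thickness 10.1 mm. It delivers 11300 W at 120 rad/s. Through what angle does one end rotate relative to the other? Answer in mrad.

8.39 mrad

ω = 120 rad/s, so T = P/ω = 11300 / 120.0 = 94.17 N·m.
J = π(d_o⁴ − d_i⁴)/32 = π(0.0561⁴ − 0.0359⁴)/32 = 8.093×10^-7 m⁴.
θ = T·L/(G·J) = 94.17 × 1.99 / (27.6×10⁹ × 8.093×10^-7) = 8.389×10^-3 rad.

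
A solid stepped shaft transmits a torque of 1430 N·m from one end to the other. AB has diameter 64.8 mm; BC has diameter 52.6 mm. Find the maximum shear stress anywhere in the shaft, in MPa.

Under the same torque, τ_max = 16T/(πd³) is largest where d is smallest — segment BC (d = 52.6 mm).
τ_max = 16·1430/(π·(0.0526)³) = 5.004×10^7 Pa.

50.0 MPa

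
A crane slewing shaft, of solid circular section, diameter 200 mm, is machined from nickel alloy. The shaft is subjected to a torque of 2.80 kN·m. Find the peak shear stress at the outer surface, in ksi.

J = πd⁴/32 = π(0.200)⁴/32 = 1.571×10^-4 m⁴.
τ_max = T·r/J = 2800 × 0.100 / 1.571×10^-4 = 1.783×10^6 Pa.

0.259 ksi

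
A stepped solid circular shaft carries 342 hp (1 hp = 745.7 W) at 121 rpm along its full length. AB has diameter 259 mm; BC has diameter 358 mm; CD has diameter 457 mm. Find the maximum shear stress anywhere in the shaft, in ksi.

ω = 2π·121/60 = 12.67 rad/s, so T = P/ω = 342×745.7 / 12.67 = 20130 N·m.
Under the same torque, τ_max = 16T/(πd³) is largest where d is smallest — segment AB (d = 259 mm).
τ_max = 16·20130/(π·(0.259)³) = 5.900×10^6 Pa.

0.856 ksi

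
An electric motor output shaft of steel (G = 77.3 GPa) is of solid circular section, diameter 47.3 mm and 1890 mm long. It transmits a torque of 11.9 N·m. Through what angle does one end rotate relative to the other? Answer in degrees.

J = πd⁴/32 = π(0.0473)⁴/32 = 4.914×10^-7 m⁴.
θ = T·L/(G·J) = 11.90 × 1.89 / (77.3×10⁹ × 4.914×10^-7) = 5.921×10^-4 rad.

0.0339°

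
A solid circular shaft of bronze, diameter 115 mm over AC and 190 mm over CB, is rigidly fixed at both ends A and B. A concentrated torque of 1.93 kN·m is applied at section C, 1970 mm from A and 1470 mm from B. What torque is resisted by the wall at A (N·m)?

Compatibility: T_A·a/J_AC = T_B·b/J_CB with T_A + T_B = T₀.
J_AC = 1.72×10^-5 m⁴, J_CB = 1.28×10^-4 m⁴, so T_A = T₀·(J_AC/a)/((J_AC/a)+(J_CB/b)) = 175.7 N·m, T_B = 1754 N·m.

176 N·m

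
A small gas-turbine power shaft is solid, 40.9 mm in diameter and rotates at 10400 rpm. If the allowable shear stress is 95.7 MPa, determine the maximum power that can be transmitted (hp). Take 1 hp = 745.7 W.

1880 hp

J = πd⁴/32 = π(0.0409)⁴/32 = 2.747×10^-7 m⁴.
T_max = τ_allow·J/r = 9.57×10^7 × 2.747×10^-7 / 0.0204 = 1286 N·m.
ω = 2π·10400/60 = 1089 rad/s, so P_max = T_max·ω = 1.400×10^6 W.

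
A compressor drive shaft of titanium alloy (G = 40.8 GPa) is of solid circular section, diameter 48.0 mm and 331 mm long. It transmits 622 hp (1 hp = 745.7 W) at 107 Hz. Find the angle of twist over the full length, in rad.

ω = 2π·107 = 672.3 rad/s, so T = P/ω = 622×745.7 / 672.3 = 689.9 N·m.
J = πd⁴/32 = π(0.0480)⁴/32 = 5.212×10^-7 m⁴.
θ = T·L/(G·J) = 689.9 × 0.331 / (40.8×10⁹ × 5.212×10^-7) = 0.01074 rad.

0.0107 rad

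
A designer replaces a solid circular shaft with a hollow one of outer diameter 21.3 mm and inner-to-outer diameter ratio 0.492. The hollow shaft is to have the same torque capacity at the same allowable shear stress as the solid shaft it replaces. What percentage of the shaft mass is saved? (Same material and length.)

21.1 %

Equal τ_max and T ⇒ the solid shaft needs d_s³ = d_o³(1−k⁴), so d_s = 21.3·(1−0.492⁴)^(1/3) = 20.88 mm.
Area ratio A_h/A_s = d_o²(1−k²)/d_s² = (1−k²)/(1−k⁴)^(2/3) = 0.7891.
Mass saving = 1 − 0.7891 = 21.1 %.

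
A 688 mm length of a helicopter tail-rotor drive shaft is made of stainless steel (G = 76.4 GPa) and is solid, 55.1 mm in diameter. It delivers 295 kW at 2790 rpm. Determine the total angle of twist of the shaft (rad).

ω = 2π·2790/60 = 292.2 rad/s, so T = P/ω = 295×10³ / 292.2 = 1010 N·m.
J = πd⁴/32 = π(0.0551)⁴/32 = 9.049×10^-7 m⁴.
θ = T·L/(G·J) = 1010 × 0.688 / (76.4×10⁹ × 9.049×10^-7) = 0.01005 rad.

0.0100 rad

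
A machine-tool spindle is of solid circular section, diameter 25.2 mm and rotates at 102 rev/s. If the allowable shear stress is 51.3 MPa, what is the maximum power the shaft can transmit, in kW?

103 kW

J = πd⁴/32 = π(0.0252)⁴/32 = 3.959×10^-8 m⁴.
T_max = τ_allow·J/r = 5.13×10^7 × 3.959×10^-8 / 0.0126 = 161.2 N·m.
ω = 2π·102 = 640.9 rad/s, so P_max = T_max·ω = 1.033×10^5 W.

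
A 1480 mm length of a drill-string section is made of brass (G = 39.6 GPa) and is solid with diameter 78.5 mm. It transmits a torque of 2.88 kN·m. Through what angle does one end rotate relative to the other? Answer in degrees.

1.65°

J = πd⁴/32 = π(0.0785)⁴/32 = 3.728×10^-6 m⁴.
θ = T·L/(G·J) = 2880 × 1.48 / (39.6×10⁹ × 3.728×10^-6) = 0.02887 rad.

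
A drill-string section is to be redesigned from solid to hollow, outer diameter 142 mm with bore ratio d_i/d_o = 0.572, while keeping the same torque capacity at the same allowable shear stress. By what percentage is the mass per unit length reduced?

Equal τ_max and T ⇒ the solid shaft needs d_s³ = d_o³(1−k⁴), so d_s = 142·(1−0.572⁴)^(1/3) = 136.7 mm.
Area ratio A_h/A_s = d_o²(1−k²)/d_s² = (1−k²)/(1−k⁴)^(2/3) = 0.7256.
Mass saving = 1 − 0.7256 = 27.4 %.

27.4 %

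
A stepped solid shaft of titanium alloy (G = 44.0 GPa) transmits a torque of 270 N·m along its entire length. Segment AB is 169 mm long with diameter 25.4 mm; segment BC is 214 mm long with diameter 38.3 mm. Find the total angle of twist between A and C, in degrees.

J_AB = π(0.0254)⁴/32 = 4.09×10^-8 m⁴; J_BC = π(0.0383)⁴/32 = 2.11×10^-7 m⁴.
θ = (T/G)·Σ L_i/J_i = (270.0/44.0×10⁹)·(0.169/4.09×10^-8 + 0.214/2.11×10^-7) = 0.03159 rad.

1.81°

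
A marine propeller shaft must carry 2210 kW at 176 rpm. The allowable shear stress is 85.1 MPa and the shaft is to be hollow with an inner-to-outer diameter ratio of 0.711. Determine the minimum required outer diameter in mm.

213 mm

ω = 2π·176/60 = 18.43 rad/s, so T = P/ω = 2210×10³ / 18.43 = 119900 N·m.
For a hollow shaft with d_i/d_o = 0.711: τ_max = 16T/(π d_o³ (1−k⁴)), so d_o = [16T/(π τ_allow (1−k⁴))]^(1/3) = [16·119900/(π·8.51×10^7·0.7444)]^(1/3) = 0.2128 m.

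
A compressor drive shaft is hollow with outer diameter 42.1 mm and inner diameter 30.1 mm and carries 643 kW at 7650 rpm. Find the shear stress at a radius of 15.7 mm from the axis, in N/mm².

ω = 2π·7650/60 = 801.1 rad/s, so T = P/ω = 643×10³ / 801.1 = 802.6 N·m.
J = π(d_o⁴ − d_i⁴)/32 = π(0.0421⁴ − 0.0301⁴)/32 = 2.278×10^-7 m⁴.
Shear stress varies linearly with radius: τ = T·r/J = 802.6 × 0.0157 / 2.278×10^-7 = 5.531×10^7 Pa.

55.3 N/mm²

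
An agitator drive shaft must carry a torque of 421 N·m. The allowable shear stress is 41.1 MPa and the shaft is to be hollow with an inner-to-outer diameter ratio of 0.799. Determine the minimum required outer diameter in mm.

For a hollow shaft with d_i/d_o = 0.799: τ_max = 16T/(π d_o³ (1−k⁴)), so d_o = [16T/(π τ_allow (1−k⁴))]^(1/3) = [16·421.0/(π·4.11×10^7·0.5924)]^(1/3) = 0.04449 m.

44.5 mm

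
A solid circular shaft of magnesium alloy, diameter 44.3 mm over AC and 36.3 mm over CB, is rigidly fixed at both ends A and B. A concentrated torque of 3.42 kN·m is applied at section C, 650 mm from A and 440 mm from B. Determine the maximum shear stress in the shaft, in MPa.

Compatibility: T_A·a/J_AC = T_B·b/J_CB with T_A + T_B = T₀.
J_AC = 3.78×10^-7 m⁴, J_CB = 1.70×10^-7 m⁴, so T_A = T₀·(J_AC/a)/((J_AC/a)+(J_CB/b)) = 2053 N·m, T_B = 1367 N·m.
τ in each portion: τ_AC = 1.20×10^8 Pa, τ_CB = 1.46×10^8 Pa; maximum is in CB.
τ_max = T_CB·r/J = 1367·0.0181/1.70×10^-7 = 1.456×10^8 Pa.

146 MPa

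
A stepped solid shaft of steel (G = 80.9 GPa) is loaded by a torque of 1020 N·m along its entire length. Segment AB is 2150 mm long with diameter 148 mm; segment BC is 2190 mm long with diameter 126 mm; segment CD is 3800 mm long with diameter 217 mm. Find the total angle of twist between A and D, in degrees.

J_AB = π(0.148)⁴/32 = 4.71×10^-5 m⁴; J_BC = π(0.126)⁴/32 = 2.47×10^-5 m⁴; J_CD = π(0.217)⁴/32 = 2.18×10^-4 m⁴.
θ = (T/G)·Σ L_i/J_i = (1020/80.9×10⁹)·(2.15/4.71×10^-5 + 2.19/2.47×10^-5 + 3.80/2.18×10^-4) = 1.911×10^-3 rad.

0.110°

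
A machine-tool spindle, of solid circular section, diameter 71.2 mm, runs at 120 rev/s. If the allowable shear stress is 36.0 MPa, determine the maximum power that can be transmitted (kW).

1920 kW

J = πd⁴/32 = π(0.0712)⁴/32 = 2.523×10^-6 m⁴.
T_max = τ_allow·J/r = 3.60×10^7 × 2.523×10^-6 / 0.0356 = 2551 N·m.
ω = 2π·120 = 754.0 rad/s, so P_max = T_max·ω = 1.924×10^6 W.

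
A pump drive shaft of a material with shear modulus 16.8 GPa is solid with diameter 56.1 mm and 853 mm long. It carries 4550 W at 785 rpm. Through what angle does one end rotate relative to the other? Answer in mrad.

ω = 2π·785/60 = 82.21 rad/s, so T = P/ω = 4550 / 82.21 = 55.35 N·m.
J = πd⁴/32 = π(0.0561)⁴/32 = 9.724×10^-7 m⁴.
θ = T·L/(G·J) = 55.35 × 0.853 / (16.8×10⁹ × 9.724×10^-7) = 2.890×10^-3 rad.

2.89 mrad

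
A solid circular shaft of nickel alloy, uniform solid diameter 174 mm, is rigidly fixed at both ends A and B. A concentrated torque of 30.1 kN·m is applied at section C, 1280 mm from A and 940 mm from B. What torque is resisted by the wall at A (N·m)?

With uniform GJ and both ends fixed, compatibility θ_AC = θ_CB gives T_A·a = T_B·b, together with T_A + T_B = T₀.
T_A = T₀·b/(a+b) = 30100·940/2220 = 12750 N·m; T_B = 17350 N·m.

12700 N·m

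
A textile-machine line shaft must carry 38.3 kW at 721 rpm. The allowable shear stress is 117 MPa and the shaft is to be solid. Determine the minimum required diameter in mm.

ω = 2π·721/60 = 75.50 rad/s, so T = P/ω = 38.3×10³ / 75.50 = 507.3 N·m.
For a solid shaft τ_max = 16T/(πd³), so d = (16T/(π τ_allow))^(1/3) = (16·507.3/(π·1.17×10^8))^(1/3) = 0.02805 m.

28.1 mm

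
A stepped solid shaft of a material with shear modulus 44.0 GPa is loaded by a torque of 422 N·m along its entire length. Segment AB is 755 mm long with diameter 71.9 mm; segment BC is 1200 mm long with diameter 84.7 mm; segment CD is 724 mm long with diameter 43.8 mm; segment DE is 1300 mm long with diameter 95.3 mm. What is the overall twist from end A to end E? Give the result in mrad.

J_AB = π(0.0719)⁴/32 = 2.62×10^-6 m⁴; J_BC = π(0.0847)⁴/32 = 5.05×10^-6 m⁴; J_CD = π(0.0438)⁴/32 = 3.61×10^-7 m⁴; J_DE = π(0.0953)⁴/32 = 8.10×10^-6 m⁴.
θ = (T/G)·Σ L_i/J_i = (422.0/44.0×10⁹)·(0.755/2.62×10^-6 + 1.20/5.05×10^-6 + 0.724/3.61×10^-7 + 1.30/8.10×10^-6) = 0.02580 rad.

25.8 mrad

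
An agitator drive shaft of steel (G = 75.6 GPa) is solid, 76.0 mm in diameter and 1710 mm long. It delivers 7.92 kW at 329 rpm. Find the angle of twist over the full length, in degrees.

0.0910°

ω = 2π·329/60 = 34.45 rad/s, so T = P/ω = 7.92×10³ / 34.45 = 229.9 N·m.
J = πd⁴/32 = π(0.0760)⁴/32 = 3.275×10^-6 m⁴.
θ = T·L/(G·J) = 229.9 × 1.71 / (75.6×10⁹ × 3.275×10^-6) = 1.588×10^-3 rad.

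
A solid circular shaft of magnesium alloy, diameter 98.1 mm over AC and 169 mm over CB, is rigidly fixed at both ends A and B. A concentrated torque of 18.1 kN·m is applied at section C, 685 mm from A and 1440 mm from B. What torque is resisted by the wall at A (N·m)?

Compatibility: T_A·a/J_AC = T_B·b/J_CB with T_A + T_B = T₀.
J_AC = 9.09×10^-6 m⁴, J_CB = 8.01×10^-5 m⁴, so T_A = T₀·(J_AC/a)/((J_AC/a)+(J_CB/b)) = 3488 N·m, T_B = 14610 N·m.

3490 N·m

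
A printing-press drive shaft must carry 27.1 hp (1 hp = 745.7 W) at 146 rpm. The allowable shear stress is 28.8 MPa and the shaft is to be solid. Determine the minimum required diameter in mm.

61.6 mm

ω = 2π·146/60 = 15.29 rad/s, so T = P/ω = 27.1×745.7 / 15.29 = 1322 N·m.
For a solid shaft τ_max = 16T/(πd³), so d = (16T/(π τ_allow))^(1/3) = (16·1322/(π·2.88×10^7))^(1/3) = 0.06160 m.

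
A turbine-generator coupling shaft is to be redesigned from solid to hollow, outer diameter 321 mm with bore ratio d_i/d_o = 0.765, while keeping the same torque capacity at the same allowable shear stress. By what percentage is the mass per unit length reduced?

45.1 %

Equal τ_max and T ⇒ the solid shaft needs d_s³ = d_o³(1−k⁴), so d_s = 321·(1−0.765⁴)^(1/3) = 279.1 mm.
Area ratio A_h/A_s = d_o²(1−k²)/d_s² = (1−k²)/(1−k⁴)^(2/3) = 0.5485.
Mass saving = 1 − 0.5485 = 45.1 %.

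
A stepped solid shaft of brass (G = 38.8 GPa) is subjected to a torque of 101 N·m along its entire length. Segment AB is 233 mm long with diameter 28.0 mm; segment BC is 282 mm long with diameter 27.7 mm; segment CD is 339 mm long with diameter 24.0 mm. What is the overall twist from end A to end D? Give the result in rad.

J_AB = π(0.0280)⁴/32 = 6.03×10^-8 m⁴; J_BC = π(0.0277)⁴/32 = 5.78×10^-8 m⁴; J_CD = π(0.0240)⁴/32 = 3.26×10^-8 m⁴.
θ = (T/G)·Σ L_i/J_i = (101.0/38.8×10⁹)·(0.233/6.03×10^-8 + 0.282/5.78×10^-8 + 0.339/3.26×10^-8) = 0.04984 rad.

0.0498 rad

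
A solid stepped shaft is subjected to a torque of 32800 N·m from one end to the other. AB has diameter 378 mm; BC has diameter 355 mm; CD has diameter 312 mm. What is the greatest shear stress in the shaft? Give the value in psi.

Under the same torque, τ_max = 16T/(πd³) is largest where d is smallest — segment CD (d = 312 mm).
τ_max = 16·32800/(π·(0.312)³) = 5.500×10^6 Pa.

798 psi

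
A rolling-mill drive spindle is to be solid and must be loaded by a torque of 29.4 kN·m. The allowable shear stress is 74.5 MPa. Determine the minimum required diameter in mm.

For a solid shaft τ_max = 16T/(πd³), so d = (16T/(π τ_allow))^(1/3) = (16·29400/(π·7.45×10^7))^(1/3) = 0.1262 m.

126 mm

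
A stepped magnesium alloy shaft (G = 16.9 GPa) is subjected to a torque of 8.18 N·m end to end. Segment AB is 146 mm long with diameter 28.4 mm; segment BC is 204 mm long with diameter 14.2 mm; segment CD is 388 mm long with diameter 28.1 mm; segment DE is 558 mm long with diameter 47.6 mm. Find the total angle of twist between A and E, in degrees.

1.69°

J_AB = π(0.0284)⁴/32 = 6.39×10^-8 m⁴; J_BC = π(0.0142)⁴/32 = 3.99×10^-9 m⁴; J_CD = π(0.0281)⁴/32 = 6.12×10^-8 m⁴; J_DE = π(0.0476)⁴/32 = 5.04×10^-7 m⁴.
θ = (T/G)·Σ L_i/J_i = (8.180/16.9×10⁹)·(0.146/6.39×10^-8 + 0.204/3.99×10^-9 + 0.388/6.12×10^-8 + 0.558/5.04×10^-7) = 0.02945 rad.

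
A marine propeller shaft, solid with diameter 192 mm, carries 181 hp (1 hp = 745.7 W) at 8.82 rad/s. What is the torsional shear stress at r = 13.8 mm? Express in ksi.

0.230 ksi

ω = 8.82 rad/s, so T = P/ω = 181×745.7 / 8.820 = 15300 N·m.
J = πd⁴/32 = π(0.192)⁴/32 = 1.334×10^-4 m⁴.
Shear stress varies linearly with radius: τ = T·r/J = 15300 × 0.0138 / 1.334×10^-4 = 1.583×10^6 Pa.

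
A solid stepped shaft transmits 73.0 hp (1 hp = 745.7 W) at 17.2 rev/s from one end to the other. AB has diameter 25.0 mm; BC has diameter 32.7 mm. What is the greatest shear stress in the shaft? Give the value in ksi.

ω = 2π·17.2 = 108.1 rad/s, so T = P/ω = 73.0×745.7 / 108.1 = 503.7 N·m.
Under the same torque, τ_max = 16T/(πd³) is largest where d is smallest — segment AB (d = 25.0 mm).
τ_max = 16·503.7/(π·(0.0250)³) = 1.642×10^8 Pa.

23.8 ksi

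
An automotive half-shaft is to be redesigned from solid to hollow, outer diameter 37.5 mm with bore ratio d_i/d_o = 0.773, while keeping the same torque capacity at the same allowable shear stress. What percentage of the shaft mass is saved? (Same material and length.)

46.0 %

Equal τ_max and T ⇒ the solid shaft needs d_s³ = d_o³(1−k⁴), so d_s = 37.5·(1−0.773⁴)^(1/3) = 32.37 mm.
Area ratio A_h/A_s = d_o²(1−k²)/d_s² = (1−k²)/(1−k⁴)^(2/3) = 0.5403.
Mass saving = 1 − 0.5403 = 46.0 %.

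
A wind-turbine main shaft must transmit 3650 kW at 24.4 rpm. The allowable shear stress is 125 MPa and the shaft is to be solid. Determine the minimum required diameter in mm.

ω = 2π·24.4/60 = 2.555 rad/s, so T = P/ω = 3650×10³ / 2.555 = 1.428e6 N·m.
For a solid shaft τ_max = 16T/(πd³), so d = (16T/(π τ_allow))^(1/3) = (16·1.428e6/(π·1.25×10^8))^(1/3) = 0.3875 m.

388 mm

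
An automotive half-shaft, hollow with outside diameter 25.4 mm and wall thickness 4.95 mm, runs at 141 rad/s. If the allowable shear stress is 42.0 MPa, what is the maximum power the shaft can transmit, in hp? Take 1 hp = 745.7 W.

J = π(d_o⁴ − d_i⁴)/32 = π(0.0254⁴ − 0.0155⁴)/32 = 3.520×10^-8 m⁴.
T_max = τ_allow·J/r = 4.20×10^7 × 3.520×10^-8 / 0.0127 = 116.4 N·m.
ω = 141 rad/s, so P_max = T_max·ω = 1.641×10^4 W.

22.0 hp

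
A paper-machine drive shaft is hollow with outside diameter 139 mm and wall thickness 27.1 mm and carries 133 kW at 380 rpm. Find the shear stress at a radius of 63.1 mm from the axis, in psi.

969 psi

ω = 2π·380/60 = 39.79 rad/s, so T = P/ω = 133×10³ / 39.79 = 3342 N·m.
J = π(d_o⁴ − d_i⁴)/32 = π(0.139⁴ − 0.0848⁴)/32 = 3.157×10^-5 m⁴.
Shear stress varies linearly with radius: τ = T·r/J = 3342 × 0.0631 / 3.157×10^-5 = 6.680×10^6 Pa.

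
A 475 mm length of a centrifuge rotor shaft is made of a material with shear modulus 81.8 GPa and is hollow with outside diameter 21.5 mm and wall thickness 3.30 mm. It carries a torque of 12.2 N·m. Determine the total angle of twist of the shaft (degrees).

0.252°

J = π(d_o⁴ − d_i⁴)/32 = π(0.0215⁴ − 0.0149⁴)/32 = 1.614×10^-8 m⁴.
θ = T·L/(G·J) = 12.20 × 0.475 / (81.8×10⁹ × 1.614×10^-8) = 4.390×10^-3 rad.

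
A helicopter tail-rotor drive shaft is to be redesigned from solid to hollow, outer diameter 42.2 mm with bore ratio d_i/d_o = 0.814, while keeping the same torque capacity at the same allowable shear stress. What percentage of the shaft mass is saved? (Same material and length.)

Equal τ_max and T ⇒ the solid shaft needs d_s³ = d_o³(1−k⁴), so d_s = 42.2·(1−0.814⁴)^(1/3) = 34.80 mm.
Area ratio A_h/A_s = d_o²(1−k²)/d_s² = (1−k²)/(1−k⁴)^(2/3) = 0.4961.
Mass saving = 1 − 0.4961 = 50.4 %.

50.4 %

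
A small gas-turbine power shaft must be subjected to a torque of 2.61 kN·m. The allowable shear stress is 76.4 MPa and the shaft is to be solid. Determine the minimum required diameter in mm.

For a solid shaft τ_max = 16T/(πd³), so d = (16T/(π τ_allow))^(1/3) = (16·2610/(π·7.64×10^7))^(1/3) = 0.05583 m.

55.8 mm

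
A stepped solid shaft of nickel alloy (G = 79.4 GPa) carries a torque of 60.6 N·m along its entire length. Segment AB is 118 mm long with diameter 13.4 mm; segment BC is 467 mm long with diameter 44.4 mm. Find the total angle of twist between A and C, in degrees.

1.68°

J_AB = π(0.0134)⁴/32 = 3.17×10^-9 m⁴; J_BC = π(0.0444)⁴/32 = 3.82×10^-7 m⁴.
θ = (T/G)·Σ L_i/J_i = (60.60/79.4×10⁹)·(0.118/3.17×10^-9 + 0.467/3.82×10^-7) = 0.02939 rad.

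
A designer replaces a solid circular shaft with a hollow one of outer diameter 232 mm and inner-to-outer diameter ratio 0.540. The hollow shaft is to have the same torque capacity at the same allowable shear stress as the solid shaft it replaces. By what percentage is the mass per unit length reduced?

Equal τ_max and T ⇒ the solid shaft needs d_s³ = d_o³(1−k⁴), so d_s = 232·(1−0.540⁴)^(1/3) = 225.2 mm.
Area ratio A_h/A_s = d_o²(1−k²)/d_s² = (1−k²)/(1−k⁴)^(2/3) = 0.7516.
Mass saving = 1 − 0.7516 = 24.8 %.

24.8 %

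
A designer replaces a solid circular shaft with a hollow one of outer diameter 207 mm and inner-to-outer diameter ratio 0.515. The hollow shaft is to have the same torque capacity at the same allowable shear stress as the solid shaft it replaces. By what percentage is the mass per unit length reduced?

Equal τ_max and T ⇒ the solid shaft needs d_s³ = d_o³(1−k⁴), so d_s = 207·(1−0.515⁴)^(1/3) = 202.0 mm.
Area ratio A_h/A_s = d_o²(1−k²)/d_s² = (1−k²)/(1−k⁴)^(2/3) = 0.7714.
Mass saving = 1 − 0.7714 = 22.9 %.

22.9 %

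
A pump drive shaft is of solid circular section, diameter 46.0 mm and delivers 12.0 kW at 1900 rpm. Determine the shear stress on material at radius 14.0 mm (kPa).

1920 kPa

ω = 2π·1900/60 = 199.0 rad/s, so T = P/ω = 12.0×10³ / 199.0 = 60.31 N·m.
J = πd⁴/32 = π(0.0460)⁴/32 = 4.396×10^-7 m⁴.
Shear stress varies linearly with radius: τ = T·r/J = 60.31 × 0.0140 / 4.396×10^-7 = 1.921×10^6 Pa.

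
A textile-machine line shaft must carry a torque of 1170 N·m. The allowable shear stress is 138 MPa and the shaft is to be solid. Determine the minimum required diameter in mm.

35.1 mm

For a solid shaft τ_max = 16T/(πd³), so d = (16T/(π τ_allow))^(1/3) = (16·1170/(π·1.38×10^8))^(1/3) = 0.03508 m.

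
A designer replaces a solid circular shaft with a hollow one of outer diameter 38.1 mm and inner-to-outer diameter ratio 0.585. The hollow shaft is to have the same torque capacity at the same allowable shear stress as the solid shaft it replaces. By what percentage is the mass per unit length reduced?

Equal τ_max and T ⇒ the solid shaft needs d_s³ = d_o³(1−k⁴), so d_s = 38.1·(1−0.585⁴)^(1/3) = 36.55 mm.
Area ratio A_h/A_s = d_o²(1−k²)/d_s² = (1−k²)/(1−k⁴)^(2/3) = 0.7147.
Mass saving = 1 − 0.7147 = 28.5 %.

28.5 %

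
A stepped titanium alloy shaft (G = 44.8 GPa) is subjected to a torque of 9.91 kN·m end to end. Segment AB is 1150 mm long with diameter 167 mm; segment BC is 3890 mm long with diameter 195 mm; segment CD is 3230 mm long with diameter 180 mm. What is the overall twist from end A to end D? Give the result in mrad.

16.3 mrad

J_AB = π(0.167)⁴/32 = 7.64×10^-5 m⁴; J_BC = π(0.195)⁴/32 = 1.42×10^-4 m⁴; J_CD = π(0.180)⁴/32 = 1.03×10^-4 m⁴.
θ = (T/G)·Σ L_i/J_i = (9910/44.8×10⁹)·(1.15/7.64×10^-5 + 3.89/1.42×10^-4 + 3.23/1.03×10^-4) = 0.01633 rad.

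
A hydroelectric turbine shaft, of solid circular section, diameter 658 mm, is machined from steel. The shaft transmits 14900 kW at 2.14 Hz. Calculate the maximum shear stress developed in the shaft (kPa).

19800 kPa

ω = 2π·2.14 = 13.45 rad/s, so T = P/ω = 14900×10³ / 13.45 = 1.108e6 N·m.
J = πd⁴/32 = π(0.658)⁴/32 = 0.01840 m⁴.
τ_max = T·r/J = 1.108e6 × 0.329 / 0.01840 = 1.981×10^7 Pa.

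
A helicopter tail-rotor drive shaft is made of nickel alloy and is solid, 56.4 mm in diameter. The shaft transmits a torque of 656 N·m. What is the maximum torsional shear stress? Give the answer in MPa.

J = πd⁴/32 = π(0.0564)⁴/32 = 9.934×10^-7 m⁴.
τ_max = T·r/J = 656.0 × 0.0282 / 9.934×10^-7 = 1.862×10^7 Pa.

18.6 MPa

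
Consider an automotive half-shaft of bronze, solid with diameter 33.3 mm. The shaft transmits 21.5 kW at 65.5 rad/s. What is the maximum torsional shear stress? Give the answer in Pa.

ω = 65.5 rad/s, so T = P/ω = 21.5×10³ / 65.50 = 328.2 N·m.
J = πd⁴/32 = π(0.0333)⁴/32 = 1.207×10^-7 m⁴.
τ_max = T·r/J = 328.2 × 0.0166 / 1.207×10^-7 = 4.527×10^7 Pa.

4.53e7 Pa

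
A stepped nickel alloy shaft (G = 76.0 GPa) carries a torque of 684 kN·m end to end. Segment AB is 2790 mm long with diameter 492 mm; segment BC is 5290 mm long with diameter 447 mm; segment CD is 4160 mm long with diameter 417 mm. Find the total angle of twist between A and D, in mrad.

J_AB = π(0.492)⁴/32 = 5.75×10^-3 m⁴; J_BC = π(0.447)⁴/32 = 3.92×10^-3 m⁴; J_CD = π(0.417)⁴/32 = 2.97×10^-3 m⁴.
θ = (T/G)·Σ L_i/J_i = (684000/76.0×10⁹)·(2.79/5.75×10^-3 + 5.29/3.92×10^-3 + 4.16/2.97×10^-3) = 0.02912 rad.

29.1 mrad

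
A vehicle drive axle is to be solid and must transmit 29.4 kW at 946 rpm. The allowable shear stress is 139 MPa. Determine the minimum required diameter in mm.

22.2 mm

ω = 2π·946/60 = 99.06 rad/s, so T = P/ω = 29.4×10³ / 99.06 = 296.8 N·m.
For a solid shaft τ_max = 16T/(πd³), so d = (16T/(π τ_allow))^(1/3) = (16·296.8/(π·1.39×10^8))^(1/3) = 0.02215 m.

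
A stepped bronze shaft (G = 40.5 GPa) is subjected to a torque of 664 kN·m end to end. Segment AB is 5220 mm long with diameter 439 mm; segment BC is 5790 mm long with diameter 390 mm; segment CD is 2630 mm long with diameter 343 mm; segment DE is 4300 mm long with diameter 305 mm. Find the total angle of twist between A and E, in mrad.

180 mrad

J_AB = π(0.439)⁴/32 = 3.65×10^-3 m⁴; J_BC = π(0.390)⁴/32 = 2.27×10^-3 m⁴; J_CD = π(0.343)⁴/32 = 1.36×10^-3 m⁴; J_DE = π(0.305)⁴/32 = 8.50×10^-4 m⁴.
θ = (T/G)·Σ L_i/J_i = (664000/40.5×10⁹)·(5.22/3.65×10^-3 + 5.79/2.27×10^-3 + 2.63/1.36×10^-3 + 4.30/8.50×10^-4) = 0.1800 rad.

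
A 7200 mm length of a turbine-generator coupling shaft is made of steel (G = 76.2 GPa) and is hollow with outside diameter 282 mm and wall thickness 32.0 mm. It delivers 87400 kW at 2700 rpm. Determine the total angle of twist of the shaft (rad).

ω = 2π·2700/60 = 282.7 rad/s, so T = P/ω = 87400×10³ / 282.7 = 309100 N·m.
J = π(d_o⁴ − d_i⁴)/32 = π(0.282⁴ − 0.218⁴)/32 = 3.991×10^-4 m⁴.
θ = T·L/(G·J) = 309100 × 7.20 / (76.2×10⁹ × 3.991×10^-4) = 0.07318 rad.

0.0732 rad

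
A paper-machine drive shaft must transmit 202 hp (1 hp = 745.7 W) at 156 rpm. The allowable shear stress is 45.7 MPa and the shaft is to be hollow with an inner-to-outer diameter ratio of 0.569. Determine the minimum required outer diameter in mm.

105 mm

ω = 2π·156/60 = 16.34 rad/s, so T = P/ω = 202×745.7 / 16.34 = 9221 N·m.
For a hollow shaft with d_i/d_o = 0.569: τ_max = 16T/(π d_o³ (1−k⁴)), so d_o = [16T/(π τ_allow (1−k⁴))]^(1/3) = [16·9221/(π·4.57×10^7·0.8952)]^(1/3) = 0.1047 m.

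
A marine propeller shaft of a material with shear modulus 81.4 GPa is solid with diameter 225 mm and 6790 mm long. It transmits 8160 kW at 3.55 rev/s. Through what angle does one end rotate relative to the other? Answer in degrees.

ω = 2π·3.55 = 22.31 rad/s, so T = P/ω = 8160×10³ / 22.31 = 365800 N·m.
J = πd⁴/32 = π(0.225)⁴/32 = 2.516×10^-4 m⁴.
θ = T·L/(G·J) = 365800 × 6.79 / (81.4×10⁹ × 2.516×10^-4) = 0.1213 rad.

6.95°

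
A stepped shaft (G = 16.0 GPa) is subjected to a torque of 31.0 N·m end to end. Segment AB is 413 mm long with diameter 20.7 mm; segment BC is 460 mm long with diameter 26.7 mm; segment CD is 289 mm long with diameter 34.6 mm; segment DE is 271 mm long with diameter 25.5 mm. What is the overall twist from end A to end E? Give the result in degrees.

4.52°

J_AB = π(0.0207)⁴/32 = 1.80×10^-8 m⁴; J_BC = π(0.0267)⁴/32 = 4.99×10^-8 m⁴; J_CD = π(0.0346)⁴/32 = 1.41×10^-7 m⁴; J_DE = π(0.0255)⁴/32 = 4.15×10^-8 m⁴.
θ = (T/G)·Σ L_i/J_i = (31.00/16.0×10⁹)·(0.413/1.80×10^-8 + 0.460/4.99×10^-8 + 0.289/1.41×10^-7 + 0.271/4.15×10^-8) = 0.07888 rad.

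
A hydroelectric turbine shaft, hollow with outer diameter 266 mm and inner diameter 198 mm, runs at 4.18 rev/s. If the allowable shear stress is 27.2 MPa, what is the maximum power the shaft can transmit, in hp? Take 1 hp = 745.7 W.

2450 hp

J = π(d_o⁴ − d_i⁴)/32 = π(0.266⁴ − 0.198⁴)/32 = 3.406×10^-4 m⁴.
T_max = τ_allow·J/r = 2.72×10^7 × 3.406×10^-4 / 0.133 = 69660 N·m.
ω = 2π·4.18 = 26.26 rad/s, so P_max = T_max·ω = 1.830×10^6 W.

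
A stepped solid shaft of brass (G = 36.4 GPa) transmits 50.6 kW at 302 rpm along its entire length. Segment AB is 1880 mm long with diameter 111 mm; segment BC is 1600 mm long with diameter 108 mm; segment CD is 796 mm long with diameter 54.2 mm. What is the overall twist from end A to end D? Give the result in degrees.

ω = 2π·302/60 = 31.63 rad/s, so T = P/ω = 50.6×10³ / 31.63 = 1600 N·m.
J_AB = π(0.111)⁴/32 = 1.49×10^-5 m⁴; J_BC = π(0.108)⁴/32 = 1.34×10^-5 m⁴; J_CD = π(0.0542)⁴/32 = 8.47×10^-7 m⁴.
θ = (T/G)·Σ L_i/J_i = (1600/36.4×10⁹)·(1.88/1.49×10^-5 + 1.60/1.34×10^-5 + 0.796/8.47×10^-7) = 0.05211 rad.

2.99°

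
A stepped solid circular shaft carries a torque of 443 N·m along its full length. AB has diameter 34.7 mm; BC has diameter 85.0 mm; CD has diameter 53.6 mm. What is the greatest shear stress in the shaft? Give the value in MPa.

Under the same torque, τ_max = 16T/(πd³) is largest where d is smallest — segment AB (d = 34.7 mm).
τ_max = 16·443.0/(π·(0.0347)³) = 5.400×10^7 Pa.

54.0 MPa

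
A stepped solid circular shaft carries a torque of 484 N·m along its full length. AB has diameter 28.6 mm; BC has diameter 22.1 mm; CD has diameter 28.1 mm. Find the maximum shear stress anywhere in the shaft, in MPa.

228 MPa

Under the same torque, τ_max = 16T/(πd³) is largest where d is smallest — segment BC (d = 22.1 mm).
τ_max = 16·484.0/(π·(0.0221)³) = 2.284×10^8 Pa.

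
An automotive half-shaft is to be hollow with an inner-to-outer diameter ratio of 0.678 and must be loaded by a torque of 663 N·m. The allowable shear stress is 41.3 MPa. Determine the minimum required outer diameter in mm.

For a hollow shaft with d_i/d_o = 0.678: τ_max = 16T/(π d_o³ (1−k⁴)), so d_o = [16T/(π τ_allow (1−k⁴))]^(1/3) = [16·663.0/(π·4.13×10^7·0.7887)]^(1/3) = 0.04698 m.

47.0 mm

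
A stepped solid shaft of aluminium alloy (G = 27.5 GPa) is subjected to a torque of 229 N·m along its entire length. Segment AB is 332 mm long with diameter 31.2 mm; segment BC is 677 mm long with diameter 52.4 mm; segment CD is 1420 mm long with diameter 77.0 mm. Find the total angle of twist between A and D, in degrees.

2.34°

J_AB = π(0.0312)⁴/32 = 9.30×10^-8 m⁴; J_BC = π(0.0524)⁴/32 = 7.40×10^-7 m⁴; J_CD = π(0.0770)⁴/32 = 3.45×10^-6 m⁴.
θ = (T/G)·Σ L_i/J_i = (229.0/27.5×10⁹)·(0.332/9.30×10^-8 + 0.677/7.40×10^-7 + 1.42/3.45×10^-6) = 0.04076 rad.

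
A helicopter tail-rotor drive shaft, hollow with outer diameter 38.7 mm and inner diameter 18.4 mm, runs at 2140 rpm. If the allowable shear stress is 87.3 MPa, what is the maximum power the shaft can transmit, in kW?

211 kW

J = π(d_o⁴ − d_i⁴)/32 = π(0.0387⁴ − 0.0184⁴)/32 = 2.090×10^-7 m⁴.
T_max = τ_allow·J/r = 8.73×10^7 × 2.090×10^-7 / 0.0194 = 942.8 N·m.
ω = 2π·2140/60 = 224.1 rad/s, so P_max = T_max·ω = 2.113×10^5 W.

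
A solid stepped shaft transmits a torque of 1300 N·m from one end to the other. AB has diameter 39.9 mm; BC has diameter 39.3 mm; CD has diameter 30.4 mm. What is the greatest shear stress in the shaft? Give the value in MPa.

236 MPa

Under the same torque, τ_max = 16T/(πd³) is largest where d is smallest — segment CD (d = 30.4 mm).
τ_max = 16·1300/(π·(0.0304)³) = 2.357×10^8 Pa.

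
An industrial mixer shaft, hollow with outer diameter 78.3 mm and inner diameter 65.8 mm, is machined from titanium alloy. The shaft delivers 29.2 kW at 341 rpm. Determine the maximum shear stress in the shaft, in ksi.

ω = 2π·341/60 = 35.71 rad/s, so T = P/ω = 29.2×10³ / 35.71 = 817.7 N·m.
J = π(d_o⁴ − d_i⁴)/32 = π(0.0783⁴ − 0.0658⁴)/32 = 1.850×10^-6 m⁴.
τ_max = T·r/J = 817.7 × 0.0391 / 1.850×10^-6 = 1.731×10^7 Pa.

2.51 ksi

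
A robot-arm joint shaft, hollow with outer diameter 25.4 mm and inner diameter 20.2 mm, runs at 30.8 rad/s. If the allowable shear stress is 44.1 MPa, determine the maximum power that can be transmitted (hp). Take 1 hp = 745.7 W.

J = π(d_o⁴ − d_i⁴)/32 = π(0.0254⁴ − 0.0202⁴)/32 = 2.452×10^-8 m⁴.
T_max = τ_allow·J/r = 4.41×10^7 × 2.452×10^-8 / 0.0127 = 85.14 N·m.
ω = 30.8 rad/s, so P_max = T_max·ω = 2622 W.

3.52 hp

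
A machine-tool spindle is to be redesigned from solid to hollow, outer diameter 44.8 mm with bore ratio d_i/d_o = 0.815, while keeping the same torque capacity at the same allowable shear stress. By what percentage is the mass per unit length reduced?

Equal τ_max and T ⇒ the solid shaft needs d_s³ = d_o³(1−k⁴), so d_s = 44.8·(1−0.815⁴)^(1/3) = 36.90 mm.
Area ratio A_h/A_s = d_o²(1−k²)/d_s² = (1−k²)/(1−k⁴)^(2/3) = 0.4949.
Mass saving = 1 − 0.4949 = 50.5 %.

50.5 %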